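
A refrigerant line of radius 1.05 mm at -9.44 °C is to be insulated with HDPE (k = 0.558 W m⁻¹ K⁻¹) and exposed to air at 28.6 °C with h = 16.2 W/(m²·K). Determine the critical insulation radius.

For a cylinder, r_cr = k_ins/h = 0.558/16.2 = 0.0344 m = 3.44 cm

r_cr = 3.44 cm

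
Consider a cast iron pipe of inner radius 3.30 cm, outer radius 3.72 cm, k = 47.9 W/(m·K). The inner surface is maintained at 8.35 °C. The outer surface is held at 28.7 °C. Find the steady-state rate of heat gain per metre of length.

Q' = 51.1 kW/m

Q' = 2πk·ΔT/ln(r₂/r₁) = 2π × 47.9 × 20.35 / ln(0.0372/0.0330) = 51100 W/m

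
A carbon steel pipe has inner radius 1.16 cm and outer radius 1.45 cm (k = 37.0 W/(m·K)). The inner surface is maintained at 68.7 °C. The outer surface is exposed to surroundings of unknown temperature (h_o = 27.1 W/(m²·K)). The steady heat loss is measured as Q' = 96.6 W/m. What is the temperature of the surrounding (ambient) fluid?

Sum the resistances:
  R'_carbon steel = ln(0.0145/0.0116)/(2πk) = 0.2231/(2π·37.0) = 9.598×10^-4 m·K/W
  R'_conv,out = 1/(2πr h) = 1/(2π·0.0145·27.1) = 0.4050 m·K/W
ΣR = 0.4060 m·K/W
ΔT = Q'·ΣR = 96.6 × 0.4060 = 39.22 K
Heat flows outward, so T_out = T_in − ΔT = 68.7 − 39.22 = 29.5 °C

T_out = 29.5 °C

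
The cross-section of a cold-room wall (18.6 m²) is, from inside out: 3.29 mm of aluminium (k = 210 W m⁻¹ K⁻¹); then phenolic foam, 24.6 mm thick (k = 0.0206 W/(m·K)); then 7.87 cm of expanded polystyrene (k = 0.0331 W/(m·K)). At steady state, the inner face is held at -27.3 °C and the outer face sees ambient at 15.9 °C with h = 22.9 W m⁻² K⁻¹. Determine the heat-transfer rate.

Q = 222 W

Resistance network (inner→outer):
  R_aluminium = L/(kA) = 0.00329/(210·18.6) = 8.423×10^-7 K/W
  R_phenolic foam = L/(kA) = 0.0246/(0.0206·18.6) = 0.06420 K/W
  R_expanded polystyrene = L/(kA) = 0.0787/(0.0331·18.6) = 0.1278 K/W
  R_conv,out = 1/(hA) = 1/(22.9·18.6) = 0.002348 K/W
ΣR = 8.423×10^-7 + 0.06420 + 0.1278 + 0.002348 = 0.1943 K/W
Q = ΔT/ΣR = (-27.3 °C − 15.9 °C)/0.1943 = -222 W
(Negative Q ⇒ heat flows inward; heat gain = 222 W.)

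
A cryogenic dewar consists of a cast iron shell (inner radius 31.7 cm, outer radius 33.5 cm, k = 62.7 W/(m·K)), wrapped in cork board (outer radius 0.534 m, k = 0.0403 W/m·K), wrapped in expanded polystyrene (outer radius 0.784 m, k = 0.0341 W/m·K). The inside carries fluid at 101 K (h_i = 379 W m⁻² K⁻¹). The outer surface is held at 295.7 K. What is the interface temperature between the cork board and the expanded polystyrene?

T = 220.2 K

Series thermal resistances, inner to outer:
  R_conv,in = 1/(4πr²h) = 1/(4π·0.317²·379) = 0.002089 K/W
  R_cast iron = (1/0.317 − 1/0.335)/(4πk) = 0.1695/(4π·62.7) = 2.151×10^-4 K/W
  R_cork board = (1/0.335 − 1/0.534)/(4πk) = 1.112/(4π·0.0403) = 2.197 K/W
  R_expanded polystyrene = (1/0.534 − 1/0.784)/(4πk) = 0.5971/(4π·0.0341) = 1.394 K/W
ΣR = 0.002089 + 2.151×10^-4 + 2.197 + 1.394 = 3.593 K/W
Q = ΔT/ΣR = (101 K − 295.7 K)/3.593 = -54.19 W
From the inner boundary to the cork board/expanded polystyrene interface, ΣR_partial = 2.199 K/W.
T_interface = T_in − Q·ΣR_partial = 101 K − (-54.19)(2.199) = 220.2 K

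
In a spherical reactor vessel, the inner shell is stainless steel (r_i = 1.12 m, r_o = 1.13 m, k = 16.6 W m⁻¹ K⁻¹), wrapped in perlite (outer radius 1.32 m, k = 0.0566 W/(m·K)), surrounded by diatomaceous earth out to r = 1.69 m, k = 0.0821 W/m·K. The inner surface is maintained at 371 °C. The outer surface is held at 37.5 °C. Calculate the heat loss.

Resistance network (inner→outer):
  R_stainless steel = (1/1.12 − 1/1.13)/(4πk) = 0.007901/(4π·16.6) = 3.788×10^-5 K/W
  R_perlite = (1/1.13 − 1/1.32)/(4πk) = 0.1274/(4π·0.0566) = 0.1791 K/W
  R_diatomaceous earth = (1/1.32 − 1/1.69)/(4πk) = 0.1659/(4π·0.0821) = 0.1608 K/W
ΣR = 3.788×10^-5 + 0.1791 + 0.1608 = 0.3399 K/W
Q = ΔT/ΣR = (371 °C − 37.5 °C)/0.3399 = 981 W

Q = 981 W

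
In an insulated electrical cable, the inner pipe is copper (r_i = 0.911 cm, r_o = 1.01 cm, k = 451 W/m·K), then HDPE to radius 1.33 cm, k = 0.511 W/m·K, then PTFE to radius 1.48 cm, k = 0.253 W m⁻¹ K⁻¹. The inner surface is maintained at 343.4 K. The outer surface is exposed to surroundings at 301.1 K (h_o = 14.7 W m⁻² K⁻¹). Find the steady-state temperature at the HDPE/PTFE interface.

T = 339.3 K

Series thermal resistances, inner to outer:
  R'_copper = ln(0.0101/0.00911)/(2πk) = 0.1032/(2π·451) = 3.641×10^-5 m·K/W
  R'_HDPE = ln(0.0133/0.0101)/(2πk) = 0.2752/(2π·0.511) = 0.08572 m·K/W
  R'_PTFE = ln(0.0148/0.0133)/(2πk) = 0.1069/(2π·0.253) = 0.06722 m·K/W
  R'_conv,out = 1/(2πr h) = 1/(2π·0.0148·14.7) = 0.7315 m·K/W
ΣR = 3.641×10^-5 + 0.08572 + 0.06722 + 0.7315 = 0.8845 m·K/W
Q' = ΔT/ΣR = (343.4 K − 301.1 K)/0.8845 = 47.82 W/m
From the inner boundary to the HDPE/PTFE interface, ΣR_partial = 0.08576 m·K/W.
T_interface = T_in − Q'·ΣR_partial = 343.4 K − (47.82)(0.08576) = 339.3 K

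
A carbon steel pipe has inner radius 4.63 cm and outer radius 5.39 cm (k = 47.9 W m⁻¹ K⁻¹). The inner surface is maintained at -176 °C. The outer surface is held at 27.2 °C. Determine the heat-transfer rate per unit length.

Q' = 4.02×10^5 W/m

Q' = 2πk·ΔT/ln(r₂/r₁) = 2π × 47.9 × 203.2 / ln(0.0539/0.0463) = 4.02×10^5 W/m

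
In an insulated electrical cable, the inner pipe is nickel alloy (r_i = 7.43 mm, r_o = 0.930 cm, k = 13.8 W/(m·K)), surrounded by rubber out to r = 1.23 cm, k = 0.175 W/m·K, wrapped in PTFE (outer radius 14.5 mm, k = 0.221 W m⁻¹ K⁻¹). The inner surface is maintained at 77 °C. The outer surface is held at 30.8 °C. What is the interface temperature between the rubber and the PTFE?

T = 45.4 °C

Series thermal resistances, inner to outer:
  R'_nickel alloy = ln(0.00930/0.00743)/(2πk) = 0.2245/(2π·13.8) = 0.002589 m·K/W
  R'_rubber = ln(0.0123/0.00930)/(2πk) = 0.2796/(2π·0.175) = 0.2543 m·K/W
  R'_PTFE = ln(0.0145/0.0123)/(2πk) = 0.1645/(2π·0.221) = 0.1185 m·K/W
ΣR = 0.002589 + 0.2543 + 0.1185 = 0.3754 m·K/W
Q' = ΔT/ΣR = (77 °C − 30.8 °C)/0.3754 = 123.1 W/m
From the inner boundary to the rubber/PTFE interface, ΣR_partial = 0.2569 m·K/W.
T_interface = T_in − Q'·ΣR_partial = 77 °C − (123.1)(0.2569) = 45.4 °C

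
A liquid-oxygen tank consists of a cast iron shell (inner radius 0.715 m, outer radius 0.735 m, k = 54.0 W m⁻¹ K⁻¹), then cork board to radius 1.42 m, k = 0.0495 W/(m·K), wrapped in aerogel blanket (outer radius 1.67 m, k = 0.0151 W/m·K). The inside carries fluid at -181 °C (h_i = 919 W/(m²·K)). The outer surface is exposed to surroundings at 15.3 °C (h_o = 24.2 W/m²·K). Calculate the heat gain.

Q = 122 W

Treat each layer as a resistance in series:
  R_conv,in = 1/(4πr²h) = 1/(4π·0.715²·919) = 1.694×10^-4 K/W
  R_cast iron = (1/0.715 − 1/0.735)/(4πk) = 0.03806/(4π·54.0) = 5.608×10^-5 K/W
  R_cork board = (1/0.735 − 1/1.42)/(4πk) = 0.6563/(4π·0.0495) = 1.055 K/W
  R_aerogel blanket = (1/1.42 − 1/1.67)/(4πk) = 0.1054/(4π·0.0151) = 0.5556 K/W
  R_conv,out = 1/(4πr²h) = 1/(4π·1.67²·24.2) = 0.001179 K/W
ΣR = 1.694×10^-4 + 5.608×10^-5 + 1.055 + 0.5556 + 0.001179 = 1.612 K/W
Q = ΔT/ΣR = (-181 °C − 15.3 °C)/1.612 = -122 W
(Negative Q ⇒ heat flows inward; heat gain = 122 W.)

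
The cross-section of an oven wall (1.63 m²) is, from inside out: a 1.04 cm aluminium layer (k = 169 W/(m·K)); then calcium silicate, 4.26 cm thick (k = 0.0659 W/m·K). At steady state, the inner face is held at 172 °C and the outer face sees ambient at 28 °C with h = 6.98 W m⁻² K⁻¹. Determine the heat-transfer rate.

Q = 297 W

Treat each layer as a resistance in series:
  R_aluminium = L/(kA) = 0.0104/(169·1.63) = 3.775×10^-5 K/W
  R_calcium silicate = L/(kA) = 0.0426/(0.0659·1.63) = 0.3966 K/W
  R_conv,out = 1/(hA) = 1/(6.98·1.63) = 0.08789 K/W
ΣR = 3.775×10^-5 + 0.3966 + 0.08789 = 0.4845 K/W
Q = ΔT/ΣR = (172 °C − 28 °C)/0.4845 = 297 W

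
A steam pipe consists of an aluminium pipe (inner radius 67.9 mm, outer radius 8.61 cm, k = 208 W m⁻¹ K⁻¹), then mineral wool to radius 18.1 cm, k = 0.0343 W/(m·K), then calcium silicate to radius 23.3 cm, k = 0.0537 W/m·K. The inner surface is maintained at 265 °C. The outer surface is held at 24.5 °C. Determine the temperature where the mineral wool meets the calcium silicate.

T = 67.4 °C

Resistance network (inner→outer):
  R'_aluminium = ln(0.0861/0.0679)/(2πk) = 0.2375/(2π·208) = 1.817×10^-4 m·K/W
  R'_mineral wool = ln(0.181/0.0861)/(2πk) = 0.7430/(2π·0.0343) = 3.448 m·K/W
  R'_calcium silicate = ln(0.233/0.181)/(2πk) = 0.2525/(2π·0.0537) = 0.7485 m·K/W
ΣR = 1.817×10^-4 + 3.448 + 0.7485 = 4.197 m·K/W
Q' = ΔT/ΣR = (265 °C − 24.5 °C)/4.197 = 57.30 W/m
From the inner boundary to the mineral wool/calcium silicate interface, ΣR_partial = 3.448 m·K/W.
T_interface = T_in − Q'·ΣR_partial = 265 °C − (57.30)(3.448) = 67.4 °C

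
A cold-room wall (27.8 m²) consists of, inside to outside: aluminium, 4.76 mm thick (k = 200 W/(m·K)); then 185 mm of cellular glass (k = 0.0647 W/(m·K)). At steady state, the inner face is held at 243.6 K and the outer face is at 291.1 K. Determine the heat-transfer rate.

Q = 462 W

Treat each layer as a resistance in series:
  R_aluminium = L/(kA) = 0.00476/(200·27.8) = 8.561×10^-7 K/W
  R_cellular glass = L/(kA) = 0.185/(0.0647·27.8) = 0.1029 K/W
ΣR = 8.561×10^-7 + 0.1029 = 0.1029 K/W
Q = ΔT/ΣR = (243.6 K − 291.1 K)/0.1029 = -462 W
(Negative Q ⇒ heat flows inward; heat gain = 462 W.)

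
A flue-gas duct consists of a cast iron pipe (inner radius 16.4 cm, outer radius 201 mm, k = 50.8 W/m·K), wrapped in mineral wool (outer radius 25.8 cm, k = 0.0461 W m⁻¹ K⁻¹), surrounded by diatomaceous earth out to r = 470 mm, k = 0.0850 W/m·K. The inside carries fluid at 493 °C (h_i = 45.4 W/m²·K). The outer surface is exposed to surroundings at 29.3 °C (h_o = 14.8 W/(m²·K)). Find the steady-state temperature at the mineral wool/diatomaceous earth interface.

T = 291 °C

Treat each layer as a resistance in series:
  R'_conv,in = 1/(2πr h) = 1/(2π·0.164·45.4) = 0.02138 m·K/W
  R'_cast iron = ln(0.201/0.164)/(2πk) = 0.2034/(2π·50.8) = 6.374×10^-4 m·K/W
  R'_mineral wool = ln(0.258/0.201)/(2πk) = 0.2497/(2π·0.0461) = 0.8619 m·K/W
  R'_diatomaceous earth = ln(0.470/0.258)/(2πk) = 0.5998/(2π·0.0850) = 1.123 m·K/W
  R'_conv,out = 1/(2πr h) = 1/(2π·0.470·14.8) = 0.02288 m·K/W
ΣR = 0.02138 + 6.374×10^-4 + 0.8619 + 1.123 + 0.02288 = 2.030 m·K/W
Q' = ΔT/ΣR = (493 °C − 29.3 °C)/2.030 = 228.4 W/m
From the inner boundary to the mineral wool/diatomaceous earth interface, ΣR_partial = 0.8839 m·K/W.
T_interface = T_in − Q'·ΣR_partial = 493 °C − (228.4)(0.8839) = 291 °C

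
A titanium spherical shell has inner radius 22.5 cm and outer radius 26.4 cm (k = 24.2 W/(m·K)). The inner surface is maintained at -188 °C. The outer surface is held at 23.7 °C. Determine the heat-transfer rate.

Q = 98.1 kW

Q = 4πk·ΔT/(1/r₁ − 1/r₂) = 4π × 24.2 × 211.7 / (1/0.225 − 1/0.264) = 98100 W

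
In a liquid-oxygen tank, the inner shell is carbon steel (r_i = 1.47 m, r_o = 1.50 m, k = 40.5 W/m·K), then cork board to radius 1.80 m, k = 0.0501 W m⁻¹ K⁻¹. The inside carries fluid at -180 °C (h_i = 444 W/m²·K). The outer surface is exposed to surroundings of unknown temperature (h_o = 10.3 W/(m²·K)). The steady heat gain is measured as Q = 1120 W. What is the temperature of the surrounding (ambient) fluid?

T_out = 20.5 °C

Sum the resistances:
  R_conv,in = 1/(4πr²h) = 1/(4π·1.47²·444) = 8.294×10^-5 K/W
  R_carbon steel = (1/1.47 − 1/1.50)/(4πk) = 0.01361/(4π·40.5) = 2.673×10^-5 K/W
  R_cork board = (1/1.50 − 1/1.80)/(4πk) = 0.1111/(4π·0.0501) = 0.1765 K/W
  R_conv,out = 1/(4πr²h) = 1/(4π·1.80²·10.3) = 0.002385 K/W
ΣR = 0.1790 K/W
ΔT = Q·ΣR = 1120 × 0.1790 = 200.5 K
Heat flows inward, so T_out = T_in + ΔT = -180 + 200.5 = 20.5 °C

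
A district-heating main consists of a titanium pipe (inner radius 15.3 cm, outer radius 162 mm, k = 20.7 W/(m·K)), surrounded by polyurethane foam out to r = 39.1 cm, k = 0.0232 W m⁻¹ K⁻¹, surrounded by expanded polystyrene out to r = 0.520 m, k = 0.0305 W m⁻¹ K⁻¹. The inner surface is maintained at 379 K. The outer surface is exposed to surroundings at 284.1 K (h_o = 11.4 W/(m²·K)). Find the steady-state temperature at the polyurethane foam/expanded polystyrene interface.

T = 303.1 K

Treat each layer as a resistance in series:
  R'_titanium = ln(0.162/0.153)/(2πk) = 0.05716/(2π·20.7) = 4.395×10^-4 m·K/W
  R'_polyurethane foam = ln(0.391/0.162)/(2πk) = 0.8811/(2π·0.0232) = 6.045 m·K/W
  R'_expanded polystyrene = ln(0.520/0.391)/(2πk) = 0.2851/(2π·0.0305) = 1.488 m·K/W
  R'_conv,out = 1/(2πr h) = 1/(2π·0.520·11.4) = 0.02685 m·K/W
ΣR = 4.395×10^-4 + 6.045 + 1.488 + 0.02685 = 7.560 m·K/W
Q' = ΔT/ΣR = (379 K − 284.1 K)/7.560 = 12.55 W/m
From the inner boundary to the polyurethane foam/expanded polystyrene interface, ΣR_partial = 6.045 m·K/W.
T_interface = T_in − Q'·ΣR_partial = 379 K − (12.55)(6.045) = 303.1 K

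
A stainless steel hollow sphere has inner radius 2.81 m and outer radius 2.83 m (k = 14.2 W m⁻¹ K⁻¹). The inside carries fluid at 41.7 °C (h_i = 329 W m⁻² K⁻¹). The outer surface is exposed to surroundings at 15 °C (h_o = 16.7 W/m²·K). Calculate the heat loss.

Q = 41.7 kW

Treat each layer as a resistance in series:
  R_conv,in = 1/(4πr²h) = 1/(4π·2.81²·329) = 3.063×10^-5 K/W
  R_stainless steel = (1/2.81 − 1/2.83)/(4πk) = 0.002515/(4π·14.2) = 1.409×10^-5 K/W
  R_conv,out = 1/(4πr²h) = 1/(4π·2.83²·16.7) = 5.950×10^-4 K/W
ΣR = 3.063×10^-5 + 1.409×10^-5 + 5.950×10^-4 = 6.397×10^-4 K/W
Q = ΔT/ΣR = (41.7 °C − 15 °C)/6.397×10^-4 = 41700 W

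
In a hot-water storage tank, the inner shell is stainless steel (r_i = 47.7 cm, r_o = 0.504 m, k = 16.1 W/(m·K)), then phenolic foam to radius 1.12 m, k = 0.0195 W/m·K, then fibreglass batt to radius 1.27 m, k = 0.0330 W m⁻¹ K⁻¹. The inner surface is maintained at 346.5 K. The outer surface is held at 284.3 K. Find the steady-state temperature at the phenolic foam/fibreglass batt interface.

Resistance network (inner→outer):
  R_stainless steel = (1/0.477 − 1/0.504)/(4πk) = 0.1123/(4π·16.1) = 5.551×10^-4 K/W
  R_phenolic foam = (1/0.504 − 1/1.12)/(4πk) = 1.091/(4π·0.0195) = 4.453 K/W
  R_fibreglass batt = (1/1.12 − 1/1.27)/(4πk) = 0.1055/(4π·0.0330) = 0.2543 K/W
ΣR = 5.551×10^-4 + 4.453 + 0.2543 = 4.708 K/W
Q = ΔT/ΣR = (346.5 K − 284.3 K)/4.708 = 13.21 W
From the inner boundary to the phenolic foam/fibreglass batt interface, ΣR_partial = 4.454 K/W.
T_interface = T_in − Q·ΣR_partial = 346.5 K − (13.21)(4.454) = 287.7 K

T = 287.7 K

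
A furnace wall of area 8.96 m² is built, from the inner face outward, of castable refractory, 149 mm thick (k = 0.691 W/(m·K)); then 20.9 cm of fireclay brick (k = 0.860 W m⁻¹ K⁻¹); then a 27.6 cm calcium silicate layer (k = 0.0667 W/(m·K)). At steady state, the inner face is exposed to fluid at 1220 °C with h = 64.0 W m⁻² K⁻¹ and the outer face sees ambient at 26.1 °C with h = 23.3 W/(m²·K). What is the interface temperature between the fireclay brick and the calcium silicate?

Treat each layer as a resistance in series:
  R_conv,in = 1/(hA) = 1/(64.0·8.96) = 0.001744 K/W
  R_castable refractory = L/(kA) = 0.149/(0.691·8.96) = 0.02407 K/W
  R_fireclay brick = L/(kA) = 0.209/(0.860·8.96) = 0.02712 K/W
  R_calcium silicate = L/(kA) = 0.276/(0.0667·8.96) = 0.4618 K/W
  R_conv,out = 1/(hA) = 1/(23.3·8.96) = 0.004790 K/W
ΣR = 0.001744 + 0.02407 + 0.02712 + 0.4618 + 0.004790 = 0.5195 K/W
Q = ΔT/ΣR = (1220 °C − 26.1 °C)/0.5195 = 2298 W
From the inner boundary to the fireclay brick/calcium silicate interface, ΣR_partial = 0.05293 K/W.
T_interface = T_in − Q·ΣR_partial = 1220 °C − (2298)(0.05293) = 1098 °C

T = 1098 °C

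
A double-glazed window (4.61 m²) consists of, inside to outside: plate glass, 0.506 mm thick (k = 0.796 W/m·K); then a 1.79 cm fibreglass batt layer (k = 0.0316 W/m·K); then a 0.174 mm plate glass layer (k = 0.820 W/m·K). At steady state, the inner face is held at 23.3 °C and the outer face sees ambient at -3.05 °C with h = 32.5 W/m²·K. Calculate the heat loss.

Q = 203 W

Series thermal resistances, inner to outer:
  R_plate glass = L/(kA) = 5.06×10^-4/(0.796·4.61) = 1.379×10^-4 K/W
  R_fibreglass batt = L/(kA) = 0.0179/(0.0316·4.61) = 0.1229 K/W
  R_plate glass = L/(kA) = 1.74×10^-4/(0.820·4.61) = 4.603×10^-5 K/W
  R_conv,out = 1/(hA) = 1/(32.5·4.61) = 0.006674 K/W
ΣR = 1.379×10^-4 + 0.1229 + 4.603×10^-5 + 0.006674 = 0.1298 K/W
Q = ΔT/ΣR = (23.3 °C − -3.05 °C)/0.1298 = 203 W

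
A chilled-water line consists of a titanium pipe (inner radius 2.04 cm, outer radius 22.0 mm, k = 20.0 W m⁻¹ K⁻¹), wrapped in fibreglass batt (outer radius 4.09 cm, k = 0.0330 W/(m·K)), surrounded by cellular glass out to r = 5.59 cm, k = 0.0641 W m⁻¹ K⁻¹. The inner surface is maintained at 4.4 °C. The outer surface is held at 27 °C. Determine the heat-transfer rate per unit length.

Resistance network (inner→outer):
  R'_titanium = ln(0.0220/0.0204)/(2πk) = 0.07551/(2π·20.0) = 6.009×10^-4 m·K/W
  R'_fibreglass batt = ln(0.0409/0.0220)/(2πk) = 0.6201/(2π·0.0330) = 2.991 m·K/W
  R'_cellular glass = ln(0.0559/0.0409)/(2πk) = 0.3124/(2π·0.0641) = 0.7757 m·K/W
ΣR = 6.009×10^-4 + 2.991 + 0.7757 = 3.767 m·K/W
Q' = ΔT/ΣR = (4.4 °C − 27 °C)/3.767 = -6.00 W/m
(Negative Q' ⇒ heat flows inward; heat gain = 6.00 W/m.)

Q' = 6.00 W/m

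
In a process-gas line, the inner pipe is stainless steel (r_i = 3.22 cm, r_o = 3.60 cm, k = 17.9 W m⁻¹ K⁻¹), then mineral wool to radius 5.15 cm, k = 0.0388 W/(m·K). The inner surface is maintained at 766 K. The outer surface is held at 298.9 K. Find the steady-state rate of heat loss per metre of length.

Q' = 318 W/m

Series thermal resistances, inner to outer:
  R'_stainless steel = ln(0.0360/0.0322)/(2πk) = 0.1116/(2π·17.9) = 9.919×10^-4 m·K/W
  R'_mineral wool = ln(0.0515/0.0360)/(2πk) = 0.3581/(2π·0.0388) = 1.469 m·K/W
ΣR = 9.919×10^-4 + 1.469 = 1.470 m·K/W
Q' = ΔT/ΣR = (766 K − 298.9 K)/1.470 = 318 W/m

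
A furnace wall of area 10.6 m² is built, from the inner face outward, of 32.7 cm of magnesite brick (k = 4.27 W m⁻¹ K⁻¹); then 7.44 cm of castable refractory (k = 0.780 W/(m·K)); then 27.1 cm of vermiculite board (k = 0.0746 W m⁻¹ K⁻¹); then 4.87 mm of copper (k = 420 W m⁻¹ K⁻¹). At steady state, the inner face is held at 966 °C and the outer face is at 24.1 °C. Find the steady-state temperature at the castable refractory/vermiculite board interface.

Resistance network (inner→outer):
  R_magnesite brick = L/(kA) = 0.327/(4.27·10.6) = 0.007225 K/W
  R_castable refractory = L/(kA) = 0.0744/(0.780·10.6) = 0.008999 K/W
  R_vermiculite board = L/(kA) = 0.271/(0.0746·10.6) = 0.3427 K/W
  R_copper = L/(kA) = 0.00487/(420·10.6) = 1.094×10^-6 K/W
ΣR = 0.007225 + 0.008999 + 0.3427 + 1.094×10^-6 = 0.3589 K/W
Q = ΔT/ΣR = (966 °C − 24.1 °C)/0.3589 = 2624 W
From the inner boundary to the castable refractory/vermiculite board interface, ΣR_partial = 0.01622 K/W.
T_interface = T_in − Q·ΣR_partial = 966 °C − (2624)(0.01622) = 923 °C

T = 923 °C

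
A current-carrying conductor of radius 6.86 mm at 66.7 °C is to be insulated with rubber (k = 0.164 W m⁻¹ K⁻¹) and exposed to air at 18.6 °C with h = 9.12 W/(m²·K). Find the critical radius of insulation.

For a cylinder, r_cr = k_ins/h = 0.164/9.12 = 0.0180 m = 1.80 cm

r_cr = 1.80 cm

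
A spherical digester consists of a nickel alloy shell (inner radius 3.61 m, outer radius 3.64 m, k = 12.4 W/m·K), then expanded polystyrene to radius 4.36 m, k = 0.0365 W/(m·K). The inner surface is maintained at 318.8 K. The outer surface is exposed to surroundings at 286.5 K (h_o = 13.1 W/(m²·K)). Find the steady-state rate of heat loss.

Q = 325 W

Treat each layer as a resistance in series:
  R_nickel alloy = (1/3.61 − 1/3.64)/(4πk) = 0.002283/(4π·12.4) = 1.465×10^-5 K/W
  R_expanded polystyrene = (1/3.64 − 1/4.36)/(4πk) = 0.04537/(4π·0.0365) = 0.09891 K/W
  R_conv,out = 1/(4πr²h) = 1/(4π·4.36²·13.1) = 3.196×10^-4 K/W
ΣR = 1.465×10^-5 + 0.09891 + 3.196×10^-4 = 0.09924 K/W
Q = ΔT/ΣR = (318.8 K − 286.5 K)/0.09924 = 325 W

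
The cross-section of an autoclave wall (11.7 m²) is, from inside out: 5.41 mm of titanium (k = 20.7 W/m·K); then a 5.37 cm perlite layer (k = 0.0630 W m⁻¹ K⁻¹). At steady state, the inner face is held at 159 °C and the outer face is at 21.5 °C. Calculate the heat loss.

Treat each layer as a resistance in series:
  R_titanium = L/(kA) = 0.00541/(20.7·11.7) = 2.234×10^-5 K/W
  R_perlite = L/(kA) = 0.0537/(0.0630·11.7) = 0.07285 K/W
ΣR = 2.234×10^-5 + 0.07285 = 0.07287 K/W
Q = ΔT/ΣR = (159 °C − 21.5 °C)/0.07287 = 1890 W

Q = 1890 W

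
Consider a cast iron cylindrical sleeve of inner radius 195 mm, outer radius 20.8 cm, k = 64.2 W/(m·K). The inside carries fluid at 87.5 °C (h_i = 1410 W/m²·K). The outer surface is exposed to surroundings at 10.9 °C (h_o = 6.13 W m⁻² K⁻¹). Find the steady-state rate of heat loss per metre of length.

Q' = 610 W/m

Series thermal resistances, inner to outer:
  R'_conv,in = 1/(2πr h) = 1/(2π·0.195·1410) = 5.789×10^-4 m·K/W
  R'_cast iron = ln(0.208/0.195)/(2πk) = 0.06454/(2π·64.2) = 1.600×10^-4 m·K/W
  R'_conv,out = 1/(2πr h) = 1/(2π·0.208·6.13) = 0.1248 m·K/W
ΣR = 5.789×10^-4 + 1.600×10^-4 + 0.1248 = 0.1255 m·K/W
Q' = ΔT/ΣR = (87.5 °C − 10.9 °C)/0.1255 = 610 W/m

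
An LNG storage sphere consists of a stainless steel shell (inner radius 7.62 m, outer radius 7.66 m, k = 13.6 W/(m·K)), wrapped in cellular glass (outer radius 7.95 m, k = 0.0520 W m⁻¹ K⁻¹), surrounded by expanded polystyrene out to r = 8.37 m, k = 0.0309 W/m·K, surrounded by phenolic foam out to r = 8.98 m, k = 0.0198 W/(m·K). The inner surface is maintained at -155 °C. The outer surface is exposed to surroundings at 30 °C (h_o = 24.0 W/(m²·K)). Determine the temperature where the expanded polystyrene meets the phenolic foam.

T = -77.5 °C

Resistance network (inner→outer):
  R_stainless steel = (1/7.62 − 1/7.66)/(4πk) = 6.853×10^-4/(4π·13.6) = 4.010×10^-6 K/W
  R_cellular glass = (1/7.66 − 1/7.95)/(4πk) = 0.004762/(4π·0.0520) = 0.007288 K/W
  R_expanded polystyrene = (1/7.95 − 1/8.37)/(4πk) = 0.006312/(4π·0.0309) = 0.01626 K/W
  R_phenolic foam = (1/8.37 − 1/8.98)/(4πk) = 0.008116/(4π·0.0198) = 0.03262 K/W
  R_conv,out = 1/(4πr²h) = 1/(4π·8.98²·24.0) = 4.112×10^-5 K/W
ΣR = 4.010×10^-6 + 0.007288 + 0.01626 + 0.03262 + 4.112×10^-5 = 0.05621 K/W
Q = ΔT/ΣR = (-155 °C − 30 °C)/0.05621 = -3291 W
From the inner boundary to the expanded polystyrene/phenolic foam interface, ΣR_partial = 0.02355 K/W.
T_interface = T_in − Q·ΣR_partial = -155 °C − (-3291)(0.02355) = -77.5 °C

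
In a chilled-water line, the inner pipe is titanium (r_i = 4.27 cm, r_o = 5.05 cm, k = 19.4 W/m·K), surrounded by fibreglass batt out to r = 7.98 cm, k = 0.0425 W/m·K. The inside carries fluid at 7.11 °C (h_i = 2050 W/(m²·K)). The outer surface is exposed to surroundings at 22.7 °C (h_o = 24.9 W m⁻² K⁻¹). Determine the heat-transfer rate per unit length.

Q' = 8.68 W/m

Treat each layer as a resistance in series:
  R'_conv,in = 1/(2πr h) = 1/(2π·0.0427·2050) = 0.001818 m·K/W
  R'_titanium = ln(0.0505/0.0427)/(2πk) = 0.1678/(2π·19.4) = 0.001376 m·K/W
  R'_fibreglass batt = ln(0.0798/0.0505)/(2πk) = 0.4576/(2π·0.0425) = 1.713 m·K/W
  R'_conv,out = 1/(2πr h) = 1/(2π·0.0798·24.9) = 0.08010 m·K/W
ΣR = 0.001818 + 0.001376 + 1.713 + 0.08010 = 1.796 m·K/W
Q' = ΔT/ΣR = (7.11 °C − 22.7 °C)/1.796 = -8.68 W/m
(Negative Q' ⇒ heat flows inward; heat gain = 8.68 W/m.)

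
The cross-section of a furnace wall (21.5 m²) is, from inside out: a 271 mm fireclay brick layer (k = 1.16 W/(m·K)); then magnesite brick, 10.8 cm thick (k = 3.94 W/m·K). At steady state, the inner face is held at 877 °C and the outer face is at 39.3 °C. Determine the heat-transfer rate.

Resistance network (inner→outer):
  R_fireclay brick = L/(kA) = 0.271/(1.16·21.5) = 0.01087 K/W
  R_magnesite brick = L/(kA) = 0.108/(3.94·21.5) = 0.001275 K/W
ΣR = 0.01087 + 0.001275 = 0.01214 K/W
Q = ΔT/ΣR = (877 °C − 39.3 °C)/0.01214 = 69000 W

Q = 69000 W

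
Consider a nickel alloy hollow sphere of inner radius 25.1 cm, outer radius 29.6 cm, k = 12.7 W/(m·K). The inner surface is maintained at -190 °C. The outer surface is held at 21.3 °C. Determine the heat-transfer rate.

Q = 4πk·ΔT/(1/r₁ − 1/r₂) = 4π × 12.7 × 211.3 / (1/0.251 − 1/0.296) = 55700 W

Q = 55.7 kW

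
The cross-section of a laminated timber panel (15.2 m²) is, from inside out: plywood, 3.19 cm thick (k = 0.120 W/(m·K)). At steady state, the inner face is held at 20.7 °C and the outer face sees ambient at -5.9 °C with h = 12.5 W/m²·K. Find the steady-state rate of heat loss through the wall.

Q = 1170 W

Resistance network (inner→outer):
  R_plywood = L/(kA) = 0.0319/(0.120·15.2) = 0.01749 K/W
  R_conv,out = 1/(hA) = 1/(12.5·15.2) = 0.005263 K/W
ΣR = 0.01749 + 0.005263 = 0.02275 K/W
Q = ΔT/ΣR = (20.7 °C − -5.9 °C)/0.02275 = 1170 W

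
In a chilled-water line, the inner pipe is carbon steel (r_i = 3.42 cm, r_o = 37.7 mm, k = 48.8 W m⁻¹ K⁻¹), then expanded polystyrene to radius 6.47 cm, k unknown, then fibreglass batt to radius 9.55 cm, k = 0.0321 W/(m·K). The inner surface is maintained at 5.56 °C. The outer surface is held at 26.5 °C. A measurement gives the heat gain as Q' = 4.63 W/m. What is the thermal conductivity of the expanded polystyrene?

k = 0.0332 W/m·K

ΣR = ΔT/Q' = |5.56 − 26.5|/4.63 = 4.523 m·K/W
Known resistances:
  R'_carbon steel = ln(0.0377/0.0342)/(2πk) = 0.09743/(2π·48.8) = 3.178×10^-4 m·K/W
  R'_fibreglass batt = ln(0.0955/0.0647)/(2πk) = 0.3894/(2π·0.0321) = 1.931 m·K/W
R_expanded polystyrene = ΣR − ΣR_known = 4.523 − 1.931 = 2.592 m·K/W
ln(r₂/r₁)/(2πk) = 2.592 ⇒ k = 0.5401/(2π·2.592) = 0.0332 W/m·K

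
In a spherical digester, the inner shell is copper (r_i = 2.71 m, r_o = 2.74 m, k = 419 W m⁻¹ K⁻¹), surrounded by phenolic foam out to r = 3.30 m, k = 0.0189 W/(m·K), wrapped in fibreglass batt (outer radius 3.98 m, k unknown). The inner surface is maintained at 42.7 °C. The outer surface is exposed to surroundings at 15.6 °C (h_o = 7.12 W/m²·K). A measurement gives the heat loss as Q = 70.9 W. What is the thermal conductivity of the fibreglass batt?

k = 0.0341 W/m·K

ΣR = ΔT/Q = |42.7 − 15.6|/70.9 = 0.3822 K/W
Known resistances:
  R_copper = (1/2.71 − 1/2.74)/(4πk) = 0.004040/(4π·419) = 7.673×10^-7 K/W
  R_phenolic foam = (1/2.74 − 1/3.30)/(4πk) = 0.06193/(4π·0.0189) = 0.2608 K/W
  R_conv,out = 1/(4πr²h) = 1/(4π·3.98²·7.12) = 7.056×10^-4 K/W
R_fibreglass batt = ΣR − ΣR_known = 0.3822 − 0.2615 = 0.1207 K/W
(1/r₁−1/r₂)/(4πk) = 0.1207 ⇒ k = 0.05177/(4π·0.1207) = 0.0341 W/m·K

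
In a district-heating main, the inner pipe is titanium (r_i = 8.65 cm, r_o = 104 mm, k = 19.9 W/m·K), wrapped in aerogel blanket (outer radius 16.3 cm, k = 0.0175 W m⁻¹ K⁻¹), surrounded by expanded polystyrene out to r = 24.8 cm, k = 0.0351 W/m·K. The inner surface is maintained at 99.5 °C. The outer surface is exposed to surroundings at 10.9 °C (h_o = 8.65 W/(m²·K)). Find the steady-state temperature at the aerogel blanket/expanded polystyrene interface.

T = 39.8 °C

Treat each layer as a resistance in series:
  R'_titanium = ln(0.104/0.0865)/(2πk) = 0.1842/(2π·19.9) = 0.001474 m·K/W
  R'_aerogel blanket = ln(0.163/0.104)/(2πk) = 0.4494/(2π·0.0175) = 4.087 m·K/W
  R'_expanded polystyrene = ln(0.248/0.163)/(2πk) = 0.4197/(2π·0.0351) = 1.903 m·K/W
  R'_conv,out = 1/(2πr h) = 1/(2π·0.248·8.65) = 0.07419 m·K/W
ΣR = 0.001474 + 4.087 + 1.903 + 0.07419 = 6.066 m·K/W
Q' = ΔT/ΣR = (99.5 °C − 10.9 °C)/6.066 = 14.61 W/m
From the inner boundary to the aerogel blanket/expanded polystyrene interface, ΣR_partial = 4.088 m·K/W.
T_interface = T_in − Q'·ΣR_partial = 99.5 °C − (14.61)(4.088) = 39.8 °C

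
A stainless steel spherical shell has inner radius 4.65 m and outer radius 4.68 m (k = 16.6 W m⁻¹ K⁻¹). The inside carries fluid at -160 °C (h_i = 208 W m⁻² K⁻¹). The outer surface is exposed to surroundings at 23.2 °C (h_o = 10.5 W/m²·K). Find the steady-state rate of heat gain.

Treat each layer as a resistance in series:
  R_conv,in = 1/(4πr²h) = 1/(4π·4.65²·208) = 1.769×10^-5 K/W
  R_stainless steel = (1/4.65 − 1/4.68)/(4πk) = 0.001379/(4π·16.6) = 6.609×10^-6 K/W
  R_conv,out = 1/(4πr²h) = 1/(4π·4.68²·10.5) = 3.460×10^-4 K/W
ΣR = 1.769×10^-5 + 6.609×10^-6 + 3.460×10^-4 = 3.703×10^-4 K/W
Q = ΔT/ΣR = (-160 °C − 23.2 °C)/3.703×10^-4 = -4.95×10^5 W
(Negative Q ⇒ heat flows inward; heat gain = 4.95×10^5 W.)

Q = 495 kW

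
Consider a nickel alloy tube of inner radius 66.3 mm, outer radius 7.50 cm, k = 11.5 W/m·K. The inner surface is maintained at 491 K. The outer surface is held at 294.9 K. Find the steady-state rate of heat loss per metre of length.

Q' = 115 kW/m

Q' = 2πk·ΔT/ln(r₂/r₁) = 2π × 11.5 × 196.1 / ln(0.0750/0.0663) = 1.15×10^5 W/m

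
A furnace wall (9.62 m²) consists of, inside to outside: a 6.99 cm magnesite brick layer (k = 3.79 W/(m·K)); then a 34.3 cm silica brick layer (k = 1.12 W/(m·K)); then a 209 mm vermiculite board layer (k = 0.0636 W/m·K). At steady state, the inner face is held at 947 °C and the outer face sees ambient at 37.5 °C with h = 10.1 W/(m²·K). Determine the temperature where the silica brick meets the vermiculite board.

T = 867 °C

Resistance network (inner→outer):
  R_magnesite brick = L/(kA) = 0.0699/(3.79·9.62) = 0.001917 K/W
  R_silica brick = L/(kA) = 0.343/(1.12·9.62) = 0.03183 K/W
  R_vermiculite board = L/(kA) = 0.209/(0.0636·9.62) = 0.3416 K/W
  R_conv,out = 1/(hA) = 1/(10.1·9.62) = 0.01029 K/W
ΣR = 0.001917 + 0.03183 + 0.3416 + 0.01029 = 0.3856 K/W
Q = ΔT/ΣR = (947 °C − 37.5 °C)/0.3856 = 2359 W
From the inner boundary to the silica brick/vermiculite board interface, ΣR_partial = 0.03375 K/W.
T_interface = T_in − Q·ΣR_partial = 947 °C − (2359)(0.03375) = 867 °C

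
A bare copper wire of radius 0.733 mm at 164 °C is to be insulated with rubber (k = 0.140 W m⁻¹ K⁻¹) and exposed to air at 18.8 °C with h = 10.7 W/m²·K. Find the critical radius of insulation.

r_cr = 1.31 cm

For a cylinder, r_cr = k_ins/h = 0.140/10.7 = 0.0131 m = 1.31 cm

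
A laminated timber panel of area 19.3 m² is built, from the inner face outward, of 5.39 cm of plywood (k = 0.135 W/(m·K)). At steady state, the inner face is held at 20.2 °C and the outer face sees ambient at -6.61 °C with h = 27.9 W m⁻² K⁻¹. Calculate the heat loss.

Q = 1190 W

Resistance network (inner→outer):
  R_plywood = L/(kA) = 0.0539/(0.135·19.3) = 0.02069 K/W
  R_conv,out = 1/(hA) = 1/(27.9·19.3) = 0.001857 K/W
ΣR = 0.02069 + 0.001857 = 0.02255 K/W
Q = ΔT/ΣR = (20.2 °C − -6.61 °C)/0.02255 = 1190 W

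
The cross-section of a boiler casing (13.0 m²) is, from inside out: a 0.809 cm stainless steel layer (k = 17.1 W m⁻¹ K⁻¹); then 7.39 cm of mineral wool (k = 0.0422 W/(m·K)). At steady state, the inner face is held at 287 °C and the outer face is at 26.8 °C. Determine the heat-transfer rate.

Resistance network (inner→outer):
  R_stainless steel = L/(kA) = 0.00809/(17.1·13.0) = 3.639×10^-5 K/W
  R_mineral wool = L/(kA) = 0.0739/(0.0422·13.0) = 0.1347 K/W
ΣR = 3.639×10^-5 + 0.1347 = 0.1347 K/W
Q = ΔT/ΣR = (287 °C − 26.8 °C)/0.1347 = 1930 W

Q = 1930 W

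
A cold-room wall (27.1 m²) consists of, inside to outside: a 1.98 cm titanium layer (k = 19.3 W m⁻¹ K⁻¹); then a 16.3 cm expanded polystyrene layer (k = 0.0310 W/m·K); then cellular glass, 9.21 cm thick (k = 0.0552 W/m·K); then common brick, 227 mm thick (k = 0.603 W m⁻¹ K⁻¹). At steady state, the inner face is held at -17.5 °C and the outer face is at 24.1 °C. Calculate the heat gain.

Q = 154 W

Resistance network (inner→outer):
  R_titanium = L/(kA) = 0.0198/(19.3·27.1) = 3.786×10^-5 K/W
  R_expanded polystyrene = L/(kA) = 0.163/(0.0310·27.1) = 0.1940 K/W
  R_cellular glass = L/(kA) = 0.0921/(0.0552·27.1) = 0.06157 K/W
  R_common brick = L/(kA) = 0.227/(0.603·27.1) = 0.01389 K/W
ΣR = 3.786×10^-5 + 0.1940 + 0.06157 + 0.01389 = 0.2695 K/W
Q = ΔT/ΣR = (-17.5 °C − 24.1 °C)/0.2695 = -154 W
(Negative Q ⇒ heat flows inward; heat gain = 154 W.)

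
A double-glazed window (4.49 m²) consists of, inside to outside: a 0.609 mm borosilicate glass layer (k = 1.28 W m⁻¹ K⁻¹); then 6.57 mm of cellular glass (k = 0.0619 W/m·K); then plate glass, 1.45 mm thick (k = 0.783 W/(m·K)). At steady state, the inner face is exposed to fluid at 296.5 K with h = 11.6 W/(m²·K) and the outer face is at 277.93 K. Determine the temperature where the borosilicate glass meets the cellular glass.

T = 288.2 K

Series thermal resistances, inner to outer:
  R_conv,in = 1/(hA) = 1/(11.6·4.49) = 0.01920 K/W
  R_borosilicate glass = L/(kA) = 6.09×10^-4/(1.28·4.49) = 1.060×10^-4 K/W
  R_cellular glass = L/(kA) = 0.00657/(0.0619·4.49) = 0.02364 K/W
  R_plate glass = L/(kA) = 0.00145/(0.783·4.49) = 4.124×10^-4 K/W
ΣR = 0.01920 + 1.060×10^-4 + 0.02364 + 4.124×10^-4 = 0.04336 K/W
Q = ΔT/ΣR = (296.5 K − 277.93 K)/0.04336 = 428.3 W
From the inner boundary to the borosilicate glass/cellular glass interface, ΣR_partial = 0.01931 K/W.
T_interface = T_in − Q·ΣR_partial = 296.5 K − (428.3)(0.01931) = 288.2 K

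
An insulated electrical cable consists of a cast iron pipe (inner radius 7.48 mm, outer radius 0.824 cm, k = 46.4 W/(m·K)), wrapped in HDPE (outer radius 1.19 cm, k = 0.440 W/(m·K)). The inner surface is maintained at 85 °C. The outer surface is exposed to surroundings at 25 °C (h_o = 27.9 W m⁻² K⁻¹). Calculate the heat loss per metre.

Q' = 97.9 W/m

Treat each layer as a resistance in series:
  R'_cast iron = ln(0.00824/0.00748)/(2πk) = 0.09677/(2π·46.4) = 3.319×10^-4 m·K/W
  R'_HDPE = ln(0.0119/0.00824)/(2πk) = 0.3675/(2π·0.440) = 0.1329 m·K/W
  R'_conv,out = 1/(2πr h) = 1/(2π·0.0119·27.9) = 0.4794 m·K/W
ΣR = 3.319×10^-4 + 0.1329 + 0.4794 = 0.6126 m·K/W
Q' = ΔT/ΣR = (85 °C − 25 °C)/0.6126 = 97.9 W/m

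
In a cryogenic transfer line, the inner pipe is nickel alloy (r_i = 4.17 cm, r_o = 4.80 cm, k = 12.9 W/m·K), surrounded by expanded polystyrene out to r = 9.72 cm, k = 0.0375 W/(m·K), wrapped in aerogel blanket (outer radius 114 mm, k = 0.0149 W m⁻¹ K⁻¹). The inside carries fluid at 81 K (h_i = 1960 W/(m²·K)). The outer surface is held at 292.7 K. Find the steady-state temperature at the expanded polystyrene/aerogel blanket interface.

T = 216.0 K

Treat each layer as a resistance in series:
  R'_conv,in = 1/(2πr h) = 1/(2π·0.0417·1960) = 0.001947 m·K/W
  R'_nickel alloy = ln(0.0480/0.0417)/(2πk) = 0.1407/(2π·12.9) = 0.001736 m·K/W
  R'_expanded polystyrene = ln(0.0972/0.0480)/(2πk) = 0.7056/(2π·0.0375) = 2.995 m·K/W
  R'_aerogel blanket = ln(0.114/0.0972)/(2πk) = 0.1594/(2π·0.0149) = 1.703 m·K/W
ΣR = 0.001947 + 0.001736 + 2.995 + 1.703 = 4.702 m·K/W
Q' = ΔT/ΣR = (81 K − 292.7 K)/4.702 = -45.02 W/m
From the inner boundary to the expanded polystyrene/aerogel blanket interface, ΣR_partial = 2.999 m·K/W.
T_interface = T_in − Q'·ΣR_partial = 81 K − (-45.02)(2.999) = 216.0 K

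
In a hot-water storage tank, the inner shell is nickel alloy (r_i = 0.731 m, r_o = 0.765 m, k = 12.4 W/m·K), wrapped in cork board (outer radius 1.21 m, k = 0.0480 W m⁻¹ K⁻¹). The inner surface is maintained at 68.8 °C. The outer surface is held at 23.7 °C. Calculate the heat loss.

Treat each layer as a resistance in series:
  R_nickel alloy = (1/0.731 − 1/0.765)/(4πk) = 0.06080/(4π·12.4) = 3.902×10^-4 K/W
  R_cork board = (1/0.765 − 1/1.21)/(4πk) = 0.4807/(4π·0.0480) = 0.7970 K/W
ΣR = 3.902×10^-4 + 0.7970 = 0.7974 K/W
Q = ΔT/ΣR = (68.8 °C − 23.7 °C)/0.7974 = 56.6 W

Q = 56.6 W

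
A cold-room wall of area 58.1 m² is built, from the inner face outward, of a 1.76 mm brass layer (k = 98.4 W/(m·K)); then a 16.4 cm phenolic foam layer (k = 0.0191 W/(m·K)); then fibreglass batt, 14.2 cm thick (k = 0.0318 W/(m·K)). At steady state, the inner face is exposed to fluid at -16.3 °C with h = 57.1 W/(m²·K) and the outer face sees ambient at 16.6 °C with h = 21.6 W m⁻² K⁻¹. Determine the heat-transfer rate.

Treat each layer as a resistance in series:
  R_conv,in = 1/(hA) = 1/(57.1·58.1) = 3.014×10^-4 K/W
  R_brass = L/(kA) = 0.00176/(98.4·58.1) = 3.079×10^-7 K/W
  R_phenolic foam = L/(kA) = 0.164/(0.0191·58.1) = 0.1478 K/W
  R_fibreglass batt = L/(kA) = 0.142/(0.0318·58.1) = 0.07686 K/W
  R_conv,out = 1/(hA) = 1/(21.6·58.1) = 7.968×10^-4 K/W
ΣR = 3.014×10^-4 + 3.079×10^-7 + 0.1478 + 0.07686 + 7.968×10^-4 = 0.2258 K/W
Q = ΔT/ΣR = (-16.3 °C − 16.6 °C)/0.2258 = -146 W
(Negative Q ⇒ heat flows inward; heat gain = 146 W.)

Q = 146 W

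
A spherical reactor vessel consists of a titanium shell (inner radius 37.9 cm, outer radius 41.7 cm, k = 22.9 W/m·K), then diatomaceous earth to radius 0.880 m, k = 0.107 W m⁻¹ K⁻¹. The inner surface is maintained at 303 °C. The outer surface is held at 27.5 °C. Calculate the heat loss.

Q = 293 W

Series thermal resistances, inner to outer:
  R_titanium = (1/0.379 − 1/0.417)/(4πk) = 0.2404/(4π·22.9) = 8.355×10^-4 K/W
  R_diatomaceous earth = (1/0.417 − 1/0.880)/(4πk) = 1.262/(4π·0.107) = 0.9384 K/W
ΣR = 8.355×10^-4 + 0.9384 = 0.9392 K/W
Q = ΔT/ΣR = (303 °C − 27.5 °C)/0.9392 = 293 W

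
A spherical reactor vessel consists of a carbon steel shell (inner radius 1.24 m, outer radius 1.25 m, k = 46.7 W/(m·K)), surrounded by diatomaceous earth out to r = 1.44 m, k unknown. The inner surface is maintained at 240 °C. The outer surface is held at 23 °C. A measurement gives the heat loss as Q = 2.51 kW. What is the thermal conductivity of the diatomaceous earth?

ΣR = ΔT/Q = |240 − 23|/2510 = 0.08645 K/W
Known resistances:
  R_carbon steel = (1/1.24 − 1/1.25)/(4πk) = 0.006452/(4π·46.7) = 1.099×10^-5 K/W
R_diatomaceous earth = ΣR − ΣR_known = 0.08645 − 1.099×10^-5 = 0.08644 K/W
(1/r₁−1/r₂)/(4πk) = 0.08644 ⇒ k = 0.1056/(4π·0.08644) = 0.0972 W/m·K

k = 0.0972 W/m·K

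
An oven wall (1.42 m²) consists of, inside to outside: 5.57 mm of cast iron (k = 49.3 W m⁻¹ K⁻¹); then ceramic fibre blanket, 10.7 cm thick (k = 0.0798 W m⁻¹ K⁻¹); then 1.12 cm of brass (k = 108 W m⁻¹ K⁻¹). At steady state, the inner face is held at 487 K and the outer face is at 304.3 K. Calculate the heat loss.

Q = 193 W

Resistance network (inner→outer):
  R_cast iron = L/(kA) = 0.00557/(49.3·1.42) = 7.956×10^-5 K/W
  R_ceramic fibre blanket = L/(kA) = 0.107/(0.0798·1.42) = 0.9443 K/W
  R_brass = L/(kA) = 0.0112/(108·1.42) = 7.303×10^-5 K/W
ΣR = 7.956×10^-5 + 0.9443 + 7.303×10^-5 = 0.9445 K/W
Q = ΔT/ΣR = (487 K − 304.3 K)/0.9445 = 193 W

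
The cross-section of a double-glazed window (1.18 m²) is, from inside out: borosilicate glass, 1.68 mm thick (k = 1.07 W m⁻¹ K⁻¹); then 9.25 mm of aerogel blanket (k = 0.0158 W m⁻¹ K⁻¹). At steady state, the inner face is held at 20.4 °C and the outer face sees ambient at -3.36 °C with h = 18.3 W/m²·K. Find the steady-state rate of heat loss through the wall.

Resistance network (inner→outer):
  R_borosilicate glass = L/(kA) = 0.00168/(1.07·1.18) = 0.001331 K/W
  R_aerogel blanket = L/(kA) = 0.00925/(0.0158·1.18) = 0.4961 K/W
  R_conv,out = 1/(hA) = 1/(18.3·1.18) = 0.04631 K/W
ΣR = 0.001331 + 0.4961 + 0.04631 = 0.5437 K/W
Q = ΔT/ΣR = (20.4 °C − -3.36 °C)/0.5437 = 43.7 W

Q = 43.7 W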